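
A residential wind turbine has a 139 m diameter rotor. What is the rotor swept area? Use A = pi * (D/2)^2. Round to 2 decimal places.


Compute the rotor radius:
  r = D / 2 = 139 / 2 = 69.5 m
Calculate swept area:
  A = pi * r^2 = pi * 69.5^2
  A = 15174.68 m^2

15174.68


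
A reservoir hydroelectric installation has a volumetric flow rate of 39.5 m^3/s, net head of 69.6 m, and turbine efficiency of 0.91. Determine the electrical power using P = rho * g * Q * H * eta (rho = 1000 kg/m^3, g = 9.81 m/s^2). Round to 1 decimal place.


Apply the hydropower formula P = rho * g * Q * H * eta
rho * g = 1000 * 9.81 = 9810.0
P = 9810.0 * 39.5 * 69.6 * 0.91
P = 24542383.3 W

24542383.3


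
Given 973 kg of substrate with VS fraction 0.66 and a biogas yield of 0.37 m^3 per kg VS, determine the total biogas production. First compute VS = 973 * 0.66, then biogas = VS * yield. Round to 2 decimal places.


Compute volatile solids:
  VS = mass * VS_fraction = 973 * 0.66 = 642.18 kg
Calculate biogas volume:
  Biogas = VS * specific_yield = 642.18 * 0.37
  Biogas = 237.61 m^3

237.61


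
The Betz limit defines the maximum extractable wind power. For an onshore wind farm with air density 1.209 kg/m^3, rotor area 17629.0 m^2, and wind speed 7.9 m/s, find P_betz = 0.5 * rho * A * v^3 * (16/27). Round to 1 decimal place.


The Betz coefficient Cp_max = 16/27 = 0.5926
v^3 = 7.9^3 = 493.039
P_betz = 0.5 * rho * A * v^3 * Cp_max
P_betz = 0.5 * 1.209 * 17629.0 * 493.039 * 0.5926
P_betz = 3113590.4 W

3113590.4


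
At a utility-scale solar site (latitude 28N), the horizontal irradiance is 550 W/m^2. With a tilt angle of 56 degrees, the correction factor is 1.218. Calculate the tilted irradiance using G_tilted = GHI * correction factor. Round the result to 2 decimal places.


Identify the given values:
  GHI = 550 W/m^2, tilt correction factor = 1.218
Apply the formula G_tilted = GHI * factor:
  G_tilted = 550 * 1.218
  G_tilted = 669.90 W/m^2

669.90


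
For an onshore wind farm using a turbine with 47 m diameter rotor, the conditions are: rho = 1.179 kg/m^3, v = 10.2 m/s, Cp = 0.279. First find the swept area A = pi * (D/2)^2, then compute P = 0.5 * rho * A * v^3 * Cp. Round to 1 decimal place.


Step 1 -- Compute swept area:
  A = pi * (D/2)^2 = pi * (47/2)^2 = 1734.94 m^2
Step 2 -- Apply wind power equation:
  P = 0.5 * rho * A * v^3 * Cp
  v^3 = 10.2^3 = 1061.208
  P = 0.5 * 1.179 * 1734.94 * 1061.208 * 0.279
  P = 302812.7 W

302812.7


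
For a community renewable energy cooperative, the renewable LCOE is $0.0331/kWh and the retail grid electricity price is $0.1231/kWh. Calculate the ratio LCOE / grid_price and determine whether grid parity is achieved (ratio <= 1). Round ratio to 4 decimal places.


Compare LCOE to grid price:
  LCOE = $0.0331/kWh, Grid price = $0.1231/kWh
  Ratio = LCOE / grid_price = 0.0331 / 0.1231 = 0.2689
  Grid parity achieved (ratio <= 1)? yes

0.2689


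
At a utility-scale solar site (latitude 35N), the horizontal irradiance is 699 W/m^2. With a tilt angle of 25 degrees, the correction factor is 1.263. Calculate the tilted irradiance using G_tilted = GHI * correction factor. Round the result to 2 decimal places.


Identify the given values:
  GHI = 699 W/m^2, tilt correction factor = 1.263
Apply the formula G_tilted = GHI * factor:
  G_tilted = 699 * 1.263
  G_tilted = 882.84 W/m^2

882.84


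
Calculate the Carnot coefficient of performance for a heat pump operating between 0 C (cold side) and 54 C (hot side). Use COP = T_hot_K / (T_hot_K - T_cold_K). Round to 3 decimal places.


Convert to Kelvin:
  T_hot = 54 + 273.15 = 327.15 K
  T_cold = 0 + 273.15 = 273.15 K
Apply Carnot COP formula:
  COP = T_hot_K / (T_hot_K - T_cold_K) = 327.15 / 54.0
  COP = 6.058

6.058


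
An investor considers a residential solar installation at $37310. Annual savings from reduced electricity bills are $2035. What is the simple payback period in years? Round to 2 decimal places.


Simple payback period = initial cost / annual savings
Payback = 37310 / 2035
Payback = 18.33 years

18.33


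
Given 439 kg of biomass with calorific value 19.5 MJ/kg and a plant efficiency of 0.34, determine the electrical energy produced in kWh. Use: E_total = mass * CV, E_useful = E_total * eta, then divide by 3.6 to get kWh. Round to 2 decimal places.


Total energy = mass * CV = 439 * 19.5 = 8560.5 MJ
Useful energy = total * eta = 8560.5 * 0.34 = 2910.57 MJ
Convert to kWh: 2910.57 / 3.6
Useful energy = 808.49 kWh

808.49


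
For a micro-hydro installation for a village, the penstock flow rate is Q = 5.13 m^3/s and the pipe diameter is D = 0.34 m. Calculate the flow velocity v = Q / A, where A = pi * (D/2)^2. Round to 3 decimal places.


Compute pipe cross-sectional area:
  A = pi * (D/2)^2 = pi * (0.34/2)^2 = 0.0908 m^2
Calculate velocity:
  v = Q / A = 5.13 / 0.0908
  v = 56.503 m/s

56.503


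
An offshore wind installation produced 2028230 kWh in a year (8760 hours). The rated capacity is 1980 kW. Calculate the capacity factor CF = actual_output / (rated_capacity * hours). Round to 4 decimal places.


Capacity factor = actual output / maximum possible output
Maximum possible = rated * hours = 1980 * 8760 = 17344800 kWh
CF = 2028230 / 17344800
CF = 0.1169

0.1169


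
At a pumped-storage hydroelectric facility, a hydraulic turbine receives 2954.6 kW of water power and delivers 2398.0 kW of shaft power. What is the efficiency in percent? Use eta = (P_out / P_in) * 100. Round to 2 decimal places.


Turbine efficiency = (output power / input power) * 100
eta = (2398.0 / 2954.6) * 100
eta = 81.16%

81.16


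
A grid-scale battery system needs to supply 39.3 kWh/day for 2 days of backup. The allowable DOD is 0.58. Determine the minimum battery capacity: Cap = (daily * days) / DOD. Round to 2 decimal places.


Total energy needed = daily * days = 39.3 * 2 = 78.6 kWh
Account for depth of discharge:
  Cap = total_energy / DOD = 78.6 / 0.58
  Cap = 135.52 kWh

135.52


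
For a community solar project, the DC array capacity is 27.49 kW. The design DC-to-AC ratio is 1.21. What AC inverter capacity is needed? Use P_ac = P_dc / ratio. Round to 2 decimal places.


The inverter AC capacity is determined by the DC/AC ratio.
Given: P_dc = 27.49 kW, DC/AC ratio = 1.21
P_ac = P_dc / ratio = 27.49 / 1.21
P_ac = 22.72 kW

22.72


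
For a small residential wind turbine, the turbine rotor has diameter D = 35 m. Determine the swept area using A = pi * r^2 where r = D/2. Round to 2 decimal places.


Compute the rotor radius:
  r = D / 2 = 35 / 2 = 17.5 m
Calculate swept area:
  A = pi * r^2 = pi * 17.5^2
  A = 962.11 m^2

962.11


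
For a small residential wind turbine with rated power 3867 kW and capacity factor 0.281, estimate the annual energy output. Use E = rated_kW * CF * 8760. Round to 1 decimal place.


Annual energy = rated_kW * capacity_factor * hours_per_year
Given: P_rated = 3867 kW, CF = 0.281, hours = 8760
E = 3867 * 0.281 * 8760
E = 9518852.5 kWh

9518852.5


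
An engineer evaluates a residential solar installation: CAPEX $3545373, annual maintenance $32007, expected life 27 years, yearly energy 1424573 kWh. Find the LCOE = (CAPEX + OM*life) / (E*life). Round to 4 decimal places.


Total cost = CAPEX + OM * lifetime = 3545373 + 32007 * 27 = 3545373 + 864189 = 4409562
Total generation = annual * lifetime = 1424573 * 27 = 38463471 kWh
LCOE = 4409562 / 38463471
LCOE = 0.1146 $/kWh

0.1146


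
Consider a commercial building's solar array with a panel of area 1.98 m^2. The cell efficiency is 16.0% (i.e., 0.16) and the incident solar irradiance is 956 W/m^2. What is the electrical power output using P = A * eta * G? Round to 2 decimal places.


Use the solar power formula P = A * eta * G.
Given: A = 1.98 m^2, eta = 0.16, G = 956 W/m^2
P = 1.98 * 0.16 * 956
P = 302.86 W

302.86


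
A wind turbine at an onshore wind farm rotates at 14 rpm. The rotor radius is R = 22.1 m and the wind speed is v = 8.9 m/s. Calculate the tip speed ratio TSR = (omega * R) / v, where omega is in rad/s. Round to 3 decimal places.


Convert rotational speed to rad/s:
  omega = 14 * 2 * pi / 60 = 1.4661 rad/s
Compute tip speed:
  v_tip = omega * R = 1.4661 * 22.1 = 32.4 m/s
Tip speed ratio:
  TSR = v_tip / v_wind = 32.4 / 8.9 = 3.640

3.640


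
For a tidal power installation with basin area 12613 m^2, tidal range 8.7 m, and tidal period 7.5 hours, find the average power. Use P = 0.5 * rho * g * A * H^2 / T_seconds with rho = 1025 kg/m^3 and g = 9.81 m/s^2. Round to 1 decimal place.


Convert period to seconds: T = 7.5 * 3600 = 27000.0 s
H^2 = 8.7^2 = 75.69
P = 0.5 * rho * g * A * H^2 / T
P = 0.5 * 1025 * 9.81 * 12613 * 75.69 / 27000.0
P = 177769.0 W

177769.0


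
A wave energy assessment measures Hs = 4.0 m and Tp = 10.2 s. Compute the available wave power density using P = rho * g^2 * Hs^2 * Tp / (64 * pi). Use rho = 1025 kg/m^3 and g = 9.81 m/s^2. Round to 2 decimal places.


Apply wave power formula:
  g^2 = 9.81^2 = 96.2361
  Hs^2 = 4.0^2 = 16.0
  Numerator = rho * g^2 * Hs^2 * Tp = 1025 * 96.2361 * 16.0 * 10.2 = 16098374.81
  Denominator = 64 * pi = 201.0619
  P = 16098374.81 / 201.0619 = 80066.75 W/m

80066.75


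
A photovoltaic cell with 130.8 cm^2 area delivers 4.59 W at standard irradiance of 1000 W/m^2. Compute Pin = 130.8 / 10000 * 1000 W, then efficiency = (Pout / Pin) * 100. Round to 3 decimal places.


First compute the input power:
  Pin = area_cm2 / 10000 * G = 130.8 / 10000 * 1000 = 13.08 W
Then compute efficiency:
  Efficiency = (Pout / Pin) * 100 = (4.59 / 13.08) * 100
  Efficiency = 35.092%

35.092


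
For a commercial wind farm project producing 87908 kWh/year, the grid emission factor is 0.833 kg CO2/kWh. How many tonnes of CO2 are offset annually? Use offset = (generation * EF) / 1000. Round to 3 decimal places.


CO2 offset in kg = generation * emission_factor
CO2 offset = 87908 * 0.833 = 73227.36 kg
Convert to tonnes:
  CO2 offset = 73227.36 / 1000 = 73.227 tonnes

73.227


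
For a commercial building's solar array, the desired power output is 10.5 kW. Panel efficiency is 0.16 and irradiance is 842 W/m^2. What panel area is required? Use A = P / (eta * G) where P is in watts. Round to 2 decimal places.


Convert target power to watts: P = 10.5 * 1000 = 10500.0 W
Compute denominator: eta * G = 0.16 * 842 = 134.72
Required area A = P / (eta * G) = 10500.0 / 134.72
A = 77.94 m^2

77.94


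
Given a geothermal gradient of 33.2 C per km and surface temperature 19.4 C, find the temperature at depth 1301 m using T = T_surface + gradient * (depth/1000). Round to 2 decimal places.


Convert depth to km: 1301 / 1000 = 1.301 km
Temperature increase = gradient * depth_km = 33.2 * 1.301 = 43.19 C
Temperature at depth = T_surface + delta_T = 19.4 + 43.19
T = 62.59 C

62.59


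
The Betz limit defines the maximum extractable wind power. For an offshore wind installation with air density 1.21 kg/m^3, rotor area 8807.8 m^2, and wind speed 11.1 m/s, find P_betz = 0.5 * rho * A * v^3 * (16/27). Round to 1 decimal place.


The Betz coefficient Cp_max = 16/27 = 0.5926
v^3 = 11.1^3 = 1367.631
P_betz = 0.5 * rho * A * v^3 * Cp_max
P_betz = 0.5 * 1.21 * 8807.8 * 1367.631 * 0.5926
P_betz = 4318649.7 W

4318649.7


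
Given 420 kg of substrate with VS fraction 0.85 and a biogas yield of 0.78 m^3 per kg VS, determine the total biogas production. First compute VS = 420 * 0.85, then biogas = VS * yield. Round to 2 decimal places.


Compute volatile solids:
  VS = mass * VS_fraction = 420 * 0.85 = 357.0 kg
Calculate biogas volume:
  Biogas = VS * specific_yield = 357.0 * 0.78
  Biogas = 278.46 m^3

278.46


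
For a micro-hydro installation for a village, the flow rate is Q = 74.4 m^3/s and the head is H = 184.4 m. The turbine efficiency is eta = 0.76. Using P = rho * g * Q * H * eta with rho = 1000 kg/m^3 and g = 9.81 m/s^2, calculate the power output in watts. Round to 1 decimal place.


Apply the hydropower formula P = rho * g * Q * H * eta
rho * g = 1000 * 9.81 = 9810.0
P = 9810.0 * 74.4 * 184.4 * 0.76
P = 102286060.4 W

102286060.4


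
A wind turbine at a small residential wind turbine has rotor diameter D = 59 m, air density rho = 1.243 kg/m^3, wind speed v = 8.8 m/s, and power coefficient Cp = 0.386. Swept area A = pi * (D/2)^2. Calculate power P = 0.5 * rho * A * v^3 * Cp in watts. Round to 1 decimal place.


Step 1 -- Compute swept area:
  A = pi * (D/2)^2 = pi * (59/2)^2 = 2733.97 m^2
Step 2 -- Apply wind power equation:
  P = 0.5 * rho * A * v^3 * Cp
  v^3 = 8.8^3 = 681.472
  P = 0.5 * 1.243 * 2733.97 * 681.472 * 0.386
  P = 446961.7 W

446961.7


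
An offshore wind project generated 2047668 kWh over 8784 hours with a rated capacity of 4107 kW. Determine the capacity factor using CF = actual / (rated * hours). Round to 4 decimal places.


Capacity factor = actual output / maximum possible output
Maximum possible = rated * hours = 4107 * 8784 = 36075888 kWh
CF = 2047668 / 36075888
CF = 0.0568

0.0568


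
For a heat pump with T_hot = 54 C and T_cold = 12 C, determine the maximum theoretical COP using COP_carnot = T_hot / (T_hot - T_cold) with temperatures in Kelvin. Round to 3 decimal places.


Convert to Kelvin:
  T_hot = 54 + 273.15 = 327.15 K
  T_cold = 12 + 273.15 = 285.15 K
Apply Carnot COP formula:
  COP = T_hot_K / (T_hot_K - T_cold_K) = 327.15 / 42.0
  COP = 7.789

7.789


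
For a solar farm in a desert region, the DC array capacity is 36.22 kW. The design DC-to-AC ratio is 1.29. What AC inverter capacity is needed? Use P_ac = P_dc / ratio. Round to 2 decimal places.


The inverter AC capacity is determined by the DC/AC ratio.
Given: P_dc = 36.22 kW, DC/AC ratio = 1.29
P_ac = P_dc / ratio = 36.22 / 1.29
P_ac = 28.08 kW

28.08


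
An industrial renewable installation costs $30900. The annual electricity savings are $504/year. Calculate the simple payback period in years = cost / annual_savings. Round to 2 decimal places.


Simple payback period = initial cost / annual savings
Payback = 30900 / 504
Payback = 61.31 years

61.31


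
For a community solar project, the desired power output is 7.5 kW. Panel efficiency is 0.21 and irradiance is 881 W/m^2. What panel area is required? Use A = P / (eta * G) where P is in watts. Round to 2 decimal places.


Convert target power to watts: P = 7.5 * 1000 = 7500.0 W
Compute denominator: eta * G = 0.21 * 881 = 185.01
Required area A = P / (eta * G) = 7500.0 / 185.01
A = 40.54 m^2

40.54


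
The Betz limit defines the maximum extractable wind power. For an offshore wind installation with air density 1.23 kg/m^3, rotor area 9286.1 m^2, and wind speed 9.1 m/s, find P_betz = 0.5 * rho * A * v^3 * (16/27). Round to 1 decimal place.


The Betz coefficient Cp_max = 16/27 = 0.5926
v^3 = 9.1^3 = 753.571
P_betz = 0.5 * rho * A * v^3 * Cp_max
P_betz = 0.5 * 1.23 * 9286.1 * 753.571 * 0.5926
P_betz = 2550285.9 W

2550285.9


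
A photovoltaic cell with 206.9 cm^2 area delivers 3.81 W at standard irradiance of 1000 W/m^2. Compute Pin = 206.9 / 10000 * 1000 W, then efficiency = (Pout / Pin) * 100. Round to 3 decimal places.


First compute the input power:
  Pin = area_cm2 / 10000 * G = 206.9 / 10000 * 1000 = 20.69 W
Then compute efficiency:
  Efficiency = (Pout / Pin) * 100 = (3.81 / 20.69) * 100
  Efficiency = 18.415%

18.415


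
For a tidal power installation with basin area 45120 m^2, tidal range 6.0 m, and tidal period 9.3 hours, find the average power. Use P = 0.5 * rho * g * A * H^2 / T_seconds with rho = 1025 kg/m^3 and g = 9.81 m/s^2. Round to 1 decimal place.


Convert period to seconds: T = 9.3 * 3600 = 33480.0 s
H^2 = 6.0^2 = 36.0
P = 0.5 * rho * g * A * H^2 / T
P = 0.5 * 1025 * 9.81 * 45120 * 36.0 / 33480.0
P = 243920.9 W

243920.9


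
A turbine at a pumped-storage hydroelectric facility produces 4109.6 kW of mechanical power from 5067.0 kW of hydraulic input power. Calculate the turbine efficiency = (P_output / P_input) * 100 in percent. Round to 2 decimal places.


Turbine efficiency = (output power / input power) * 100
eta = (4109.6 / 5067.0) * 100
eta = 81.11%

81.11


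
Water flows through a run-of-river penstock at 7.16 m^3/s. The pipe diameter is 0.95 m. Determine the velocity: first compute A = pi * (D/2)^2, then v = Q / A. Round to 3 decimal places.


Compute pipe cross-sectional area:
  A = pi * (D/2)^2 = pi * (0.95/2)^2 = 0.7088 m^2
Calculate velocity:
  v = Q / A = 7.16 / 0.7088
  v = 10.101 m/s

10.101


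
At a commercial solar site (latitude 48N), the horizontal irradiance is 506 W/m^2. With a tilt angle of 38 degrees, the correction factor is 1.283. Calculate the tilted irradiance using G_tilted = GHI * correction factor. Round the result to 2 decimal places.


Identify the given values:
  GHI = 506 W/m^2, tilt correction factor = 1.283
Apply the formula G_tilted = GHI * factor:
  G_tilted = 506 * 1.283
  G_tilted = 649.20 W/m^2

649.20


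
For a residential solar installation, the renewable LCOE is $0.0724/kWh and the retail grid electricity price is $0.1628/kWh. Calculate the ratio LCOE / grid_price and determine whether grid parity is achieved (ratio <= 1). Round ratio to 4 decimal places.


Compare LCOE to grid price:
  LCOE = $0.0724/kWh, Grid price = $0.1628/kWh
  Ratio = LCOE / grid_price = 0.0724 / 0.1628 = 0.4447
  Grid parity achieved (ratio <= 1)? yes

0.4447


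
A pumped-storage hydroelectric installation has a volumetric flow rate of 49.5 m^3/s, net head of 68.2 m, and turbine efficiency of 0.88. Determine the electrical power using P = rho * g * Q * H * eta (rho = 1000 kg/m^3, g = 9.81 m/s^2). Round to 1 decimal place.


Apply the hydropower formula P = rho * g * Q * H * eta
rho * g = 1000 * 9.81 = 9810.0
P = 9810.0 * 49.5 * 68.2 * 0.88
P = 29143469.5 W

29143469.5


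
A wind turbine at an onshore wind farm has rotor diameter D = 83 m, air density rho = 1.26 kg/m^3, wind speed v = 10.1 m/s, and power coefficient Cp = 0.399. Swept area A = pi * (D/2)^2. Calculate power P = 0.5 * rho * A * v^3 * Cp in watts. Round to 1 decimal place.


Step 1 -- Compute swept area:
  A = pi * (D/2)^2 = pi * (83/2)^2 = 5410.61 m^2
Step 2 -- Apply wind power equation:
  P = 0.5 * rho * A * v^3 * Cp
  v^3 = 10.1^3 = 1030.301
  P = 0.5 * 1.26 * 5410.61 * 1030.301 * 0.399
  P = 1401275.8 W

1401275.8


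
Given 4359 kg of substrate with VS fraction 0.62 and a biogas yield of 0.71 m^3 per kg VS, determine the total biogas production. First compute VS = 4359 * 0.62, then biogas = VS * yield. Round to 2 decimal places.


Compute volatile solids:
  VS = mass * VS_fraction = 4359 * 0.62 = 2702.58 kg
Calculate biogas volume:
  Biogas = VS * specific_yield = 2702.58 * 0.71
  Biogas = 1918.83 m^3

1918.83


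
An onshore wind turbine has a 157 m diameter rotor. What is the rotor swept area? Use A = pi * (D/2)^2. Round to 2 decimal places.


Compute the rotor radius:
  r = D / 2 = 157 / 2 = 78.5 m
Calculate swept area:
  A = pi * r^2 = pi * 78.5^2
  A = 19359.28 m^2

19359.28


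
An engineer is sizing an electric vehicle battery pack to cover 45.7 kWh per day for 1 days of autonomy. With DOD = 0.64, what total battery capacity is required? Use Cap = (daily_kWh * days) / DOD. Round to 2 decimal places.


Total energy needed = daily * days = 45.7 * 1 = 45.7 kWh
Account for depth of discharge:
  Cap = total_energy / DOD = 45.7 / 0.64
  Cap = 71.41 kWh

71.41


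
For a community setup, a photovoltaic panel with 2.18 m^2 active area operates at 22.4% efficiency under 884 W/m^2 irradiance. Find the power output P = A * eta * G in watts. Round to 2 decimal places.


Use the solar power formula P = A * eta * G.
Given: A = 2.18 m^2, eta = 0.224, G = 884 W/m^2
P = 2.18 * 0.224 * 884
P = 431.67 W

431.67


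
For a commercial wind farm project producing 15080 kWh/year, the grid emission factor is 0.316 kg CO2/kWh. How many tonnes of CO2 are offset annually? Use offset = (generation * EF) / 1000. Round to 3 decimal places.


CO2 offset in kg = generation * emission_factor
CO2 offset = 15080 * 0.316 = 4765.28 kg
Convert to tonnes:
  CO2 offset = 4765.28 / 1000 = 4.765 tonnes

4.765


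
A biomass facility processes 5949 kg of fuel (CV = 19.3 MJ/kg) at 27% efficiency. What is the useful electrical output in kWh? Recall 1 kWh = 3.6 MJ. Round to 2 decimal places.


Total energy = mass * CV = 5949 * 19.3 = 114815.7 MJ
Useful energy = total * eta = 114815.7 * 0.27 = 31000.24 MJ
Convert to kWh: 31000.24 / 3.6
Useful energy = 8611.18 kWh

8611.18


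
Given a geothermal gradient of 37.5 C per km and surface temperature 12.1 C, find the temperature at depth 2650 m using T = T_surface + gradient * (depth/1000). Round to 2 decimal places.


Convert depth to km: 2650 / 1000 = 2.65 km
Temperature increase = gradient * depth_km = 37.5 * 2.65 = 99.38 C
Temperature at depth = T_surface + delta_T = 12.1 + 99.38
T = 111.48 C

111.48


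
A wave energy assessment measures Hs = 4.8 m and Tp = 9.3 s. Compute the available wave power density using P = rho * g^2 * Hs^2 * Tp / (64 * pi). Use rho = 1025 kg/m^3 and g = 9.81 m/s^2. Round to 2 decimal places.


Apply wave power formula:
  g^2 = 9.81^2 = 96.2361
  Hs^2 = 4.8^2 = 23.04
  Numerator = rho * g^2 * Hs^2 * Tp = 1025 * 96.2361 * 23.04 * 9.3 = 21136219.16
  Denominator = 64 * pi = 201.0619
  P = 21136219.16 / 201.0619 = 105122.93 W/m

105122.93


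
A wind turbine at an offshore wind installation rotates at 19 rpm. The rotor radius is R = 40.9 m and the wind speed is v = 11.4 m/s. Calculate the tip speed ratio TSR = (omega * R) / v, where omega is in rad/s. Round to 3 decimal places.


Convert rotational speed to rad/s:
  omega = 19 * 2 * pi / 60 = 1.9897 rad/s
Compute tip speed:
  v_tip = omega * R = 1.9897 * 40.9 = 81.378 m/s
Tip speed ratio:
  TSR = v_tip / v_wind = 81.378 / 11.4 = 7.138

7.138


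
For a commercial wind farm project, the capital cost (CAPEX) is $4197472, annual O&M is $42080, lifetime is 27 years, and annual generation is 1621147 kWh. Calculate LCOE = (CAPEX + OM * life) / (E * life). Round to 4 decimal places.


Total cost = CAPEX + OM * lifetime = 4197472 + 42080 * 27 = 4197472 + 1136160 = 5333632
Total generation = annual * lifetime = 1621147 * 27 = 43770969 kWh
LCOE = 5333632 / 43770969
LCOE = 0.1219 $/kWh

0.1219


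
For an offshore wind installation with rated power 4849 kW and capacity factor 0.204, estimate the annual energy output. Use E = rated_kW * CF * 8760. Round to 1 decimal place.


Annual energy = rated_kW * capacity_factor * hours_per_year
Given: P_rated = 4849 kW, CF = 0.204, hours = 8760
E = 4849 * 0.204 * 8760
E = 8665357.0 kWh

8665357.0


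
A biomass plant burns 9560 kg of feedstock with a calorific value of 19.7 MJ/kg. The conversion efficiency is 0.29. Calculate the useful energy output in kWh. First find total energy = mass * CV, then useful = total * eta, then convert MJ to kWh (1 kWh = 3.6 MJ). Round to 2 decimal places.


Total energy = mass * CV = 9560 * 19.7 = 188332.0 MJ
Useful energy = total * eta = 188332.0 * 0.29 = 54616.28 MJ
Convert to kWh: 54616.28 / 3.6
Useful energy = 15171.19 kWh

15171.19


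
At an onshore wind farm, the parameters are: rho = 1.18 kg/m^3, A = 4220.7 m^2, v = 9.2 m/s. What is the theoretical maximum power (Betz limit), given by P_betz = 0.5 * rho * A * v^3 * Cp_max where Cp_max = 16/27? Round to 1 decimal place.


The Betz coefficient Cp_max = 16/27 = 0.5926
v^3 = 9.2^3 = 778.688
P_betz = 0.5 * rho * A * v^3 * Cp_max
P_betz = 0.5 * 1.18 * 4220.7 * 778.688 * 0.5926
P_betz = 1149095.7 W

1149095.7


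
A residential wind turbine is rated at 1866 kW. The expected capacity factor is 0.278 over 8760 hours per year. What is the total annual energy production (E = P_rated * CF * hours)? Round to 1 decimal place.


Annual energy = rated_kW * capacity_factor * hours_per_year
Given: P_rated = 1866 kW, CF = 0.278, hours = 8760
E = 1866 * 0.278 * 8760
E = 4544232.5 kWh

4544232.5


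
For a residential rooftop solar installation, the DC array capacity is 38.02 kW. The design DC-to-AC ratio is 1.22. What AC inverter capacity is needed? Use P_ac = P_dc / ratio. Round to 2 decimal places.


The inverter AC capacity is determined by the DC/AC ratio.
Given: P_dc = 38.02 kW, DC/AC ratio = 1.22
P_ac = P_dc / ratio = 38.02 / 1.22
P_ac = 31.16 kW

31.16


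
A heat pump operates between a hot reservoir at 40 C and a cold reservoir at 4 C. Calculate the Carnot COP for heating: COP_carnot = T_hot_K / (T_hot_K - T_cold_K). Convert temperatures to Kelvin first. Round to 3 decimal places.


Convert to Kelvin:
  T_hot = 40 + 273.15 = 313.15 K
  T_cold = 4 + 273.15 = 277.15 K
Apply Carnot COP formula:
  COP = T_hot_K / (T_hot_K - T_cold_K) = 313.15 / 36.0
  COP = 8.699

8.699


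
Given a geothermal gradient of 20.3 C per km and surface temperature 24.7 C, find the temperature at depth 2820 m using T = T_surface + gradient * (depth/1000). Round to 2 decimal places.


Convert depth to km: 2820 / 1000 = 2.82 km
Temperature increase = gradient * depth_km = 20.3 * 2.82 = 57.25 C
Temperature at depth = T_surface + delta_T = 24.7 + 57.25
T = 81.95 C

81.95


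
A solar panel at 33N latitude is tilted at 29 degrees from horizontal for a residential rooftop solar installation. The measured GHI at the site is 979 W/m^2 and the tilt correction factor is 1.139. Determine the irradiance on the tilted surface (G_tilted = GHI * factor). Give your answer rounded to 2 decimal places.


Identify the given values:
  GHI = 979 W/m^2, tilt correction factor = 1.139
Apply the formula G_tilted = GHI * factor:
  G_tilted = 979 * 1.139
  G_tilted = 1115.08 W/m^2

1115.08


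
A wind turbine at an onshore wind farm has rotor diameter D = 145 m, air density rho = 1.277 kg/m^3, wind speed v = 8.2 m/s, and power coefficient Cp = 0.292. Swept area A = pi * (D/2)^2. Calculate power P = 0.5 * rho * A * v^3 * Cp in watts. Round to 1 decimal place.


Step 1 -- Compute swept area:
  A = pi * (D/2)^2 = pi * (145/2)^2 = 16513.0 m^2
Step 2 -- Apply wind power equation:
  P = 0.5 * rho * A * v^3 * Cp
  v^3 = 8.2^3 = 551.368
  P = 0.5 * 1.277 * 16513.0 * 551.368 * 0.292
  P = 1697505.5 W

1697505.5


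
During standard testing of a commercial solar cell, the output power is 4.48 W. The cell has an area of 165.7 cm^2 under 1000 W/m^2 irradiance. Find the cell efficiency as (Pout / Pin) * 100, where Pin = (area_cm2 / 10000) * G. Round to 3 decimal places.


First compute the input power:
  Pin = area_cm2 / 10000 * G = 165.7 / 10000 * 1000 = 16.57 W
Then compute efficiency:
  Efficiency = (Pout / Pin) * 100 = (4.48 / 16.57) * 100
  Efficiency = 27.037%

27.037


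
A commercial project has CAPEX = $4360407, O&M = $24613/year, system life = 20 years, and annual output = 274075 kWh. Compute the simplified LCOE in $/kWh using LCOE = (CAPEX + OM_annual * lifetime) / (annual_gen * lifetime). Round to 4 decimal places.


Total cost = CAPEX + OM * lifetime = 4360407 + 24613 * 20 = 4360407 + 492260 = 4852667
Total generation = annual * lifetime = 274075 * 20 = 5481500 kWh
LCOE = 4852667 / 5481500
LCOE = 0.8853 $/kWh

0.8853


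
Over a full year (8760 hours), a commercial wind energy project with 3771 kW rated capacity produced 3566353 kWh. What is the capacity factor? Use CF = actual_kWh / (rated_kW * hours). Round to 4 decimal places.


Capacity factor = actual output / maximum possible output
Maximum possible = rated * hours = 3771 * 8760 = 33033960 kWh
CF = 3566353 / 33033960
CF = 0.1080

0.1080


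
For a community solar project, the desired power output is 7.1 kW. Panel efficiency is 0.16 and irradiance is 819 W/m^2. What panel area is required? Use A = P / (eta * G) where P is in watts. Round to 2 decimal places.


Convert target power to watts: P = 7.1 * 1000 = 7100.0 W
Compute denominator: eta * G = 0.16 * 819 = 131.04
Required area A = P / (eta * G) = 7100.0 / 131.04
A = 54.18 m^2

54.18


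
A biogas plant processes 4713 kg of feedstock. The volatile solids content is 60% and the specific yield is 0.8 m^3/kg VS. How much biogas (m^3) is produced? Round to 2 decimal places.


Compute volatile solids:
  VS = mass * VS_fraction = 4713 * 0.6 = 2827.8 kg
Calculate biogas volume:
  Biogas = VS * specific_yield = 2827.8 * 0.8
  Biogas = 2262.24 m^3

2262.24


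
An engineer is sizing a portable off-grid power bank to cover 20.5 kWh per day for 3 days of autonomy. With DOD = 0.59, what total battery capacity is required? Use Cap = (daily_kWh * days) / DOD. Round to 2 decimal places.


Total energy needed = daily * days = 20.5 * 3 = 61.5 kWh
Account for depth of discharge:
  Cap = total_energy / DOD = 61.5 / 0.59
  Cap = 104.24 kWh

104.24


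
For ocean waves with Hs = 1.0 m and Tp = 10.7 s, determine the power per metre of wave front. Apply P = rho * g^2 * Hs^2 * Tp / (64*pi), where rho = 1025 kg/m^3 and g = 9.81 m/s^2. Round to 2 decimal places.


Apply wave power formula:
  g^2 = 9.81^2 = 96.2361
  Hs^2 = 1.0^2 = 1.0
  Numerator = rho * g^2 * Hs^2 * Tp = 1025 * 96.2361 * 1.0 * 10.7 = 1055469.43
  Denominator = 64 * pi = 201.0619
  P = 1055469.43 / 201.0619 = 5249.47 W/m

5249.47


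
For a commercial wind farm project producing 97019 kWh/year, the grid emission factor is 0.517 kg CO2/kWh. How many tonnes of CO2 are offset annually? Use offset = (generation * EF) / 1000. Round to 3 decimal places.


CO2 offset in kg = generation * emission_factor
CO2 offset = 97019 * 0.517 = 50158.82 kg
Convert to tonnes:
  CO2 offset = 50158.82 / 1000 = 50.159 tonnes

50.159


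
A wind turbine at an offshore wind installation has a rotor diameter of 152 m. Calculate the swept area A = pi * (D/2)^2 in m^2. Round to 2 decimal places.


Compute the rotor radius:
  r = D / 2 = 152 / 2 = 76.0 m
Calculate swept area:
  A = pi * r^2 = pi * 76.0^2
  A = 18145.84 m^2

18145.84


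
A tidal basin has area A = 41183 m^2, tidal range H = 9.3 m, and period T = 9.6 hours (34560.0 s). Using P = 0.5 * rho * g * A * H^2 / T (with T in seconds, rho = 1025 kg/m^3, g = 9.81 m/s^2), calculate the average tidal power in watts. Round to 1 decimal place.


Convert period to seconds: T = 9.6 * 3600 = 34560.0 s
H^2 = 9.3^2 = 86.49
P = 0.5 * rho * g * A * H^2 / T
P = 0.5 * 1025 * 9.81 * 41183 * 86.49 / 34560.0
P = 518170.9 W

518170.9


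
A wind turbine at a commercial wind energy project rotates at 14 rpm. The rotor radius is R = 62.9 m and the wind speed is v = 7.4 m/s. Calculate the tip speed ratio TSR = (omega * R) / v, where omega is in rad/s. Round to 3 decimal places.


Convert rotational speed to rad/s:
  omega = 14 * 2 * pi / 60 = 1.4661 rad/s
Compute tip speed:
  v_tip = omega * R = 1.4661 * 62.9 = 92.216 m/s
Tip speed ratio:
  TSR = v_tip / v_wind = 92.216 / 7.4 = 12.462

12.462


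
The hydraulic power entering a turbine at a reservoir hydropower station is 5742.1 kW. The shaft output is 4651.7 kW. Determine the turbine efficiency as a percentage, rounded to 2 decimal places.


Turbine efficiency = (output power / input power) * 100
eta = (4651.7 / 5742.1) * 100
eta = 81.01%

81.01


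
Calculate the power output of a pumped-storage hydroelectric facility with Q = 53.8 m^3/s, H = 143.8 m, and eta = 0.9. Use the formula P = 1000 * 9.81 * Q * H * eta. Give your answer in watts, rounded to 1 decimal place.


Apply the hydropower formula P = rho * g * Q * H * eta
rho * g = 1000 * 9.81 = 9810.0
P = 9810.0 * 53.8 * 143.8 * 0.9
P = 68305028.8 W

68305028.8


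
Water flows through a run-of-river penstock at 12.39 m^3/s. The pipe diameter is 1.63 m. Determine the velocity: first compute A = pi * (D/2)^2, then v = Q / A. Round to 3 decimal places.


Compute pipe cross-sectional area:
  A = pi * (D/2)^2 = pi * (1.63/2)^2 = 2.0867 m^2
Calculate velocity:
  v = Q / A = 12.39 / 2.0867
  v = 5.938 m/s

5.938


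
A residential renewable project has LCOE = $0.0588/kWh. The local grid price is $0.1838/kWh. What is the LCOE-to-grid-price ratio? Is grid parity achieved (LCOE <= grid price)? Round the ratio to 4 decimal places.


Compare LCOE to grid price:
  LCOE = $0.0588/kWh, Grid price = $0.1838/kWh
  Ratio = LCOE / grid_price = 0.0588 / 0.1838 = 0.3199
  Grid parity achieved (ratio <= 1)? yes

0.3199


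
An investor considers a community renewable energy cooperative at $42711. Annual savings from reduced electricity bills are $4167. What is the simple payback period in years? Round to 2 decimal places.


Simple payback period = initial cost / annual savings
Payback = 42711 / 4167
Payback = 10.25 years

10.25


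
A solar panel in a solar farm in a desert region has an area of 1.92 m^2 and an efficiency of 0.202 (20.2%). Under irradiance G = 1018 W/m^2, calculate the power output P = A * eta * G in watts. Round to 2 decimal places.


Use the solar power formula P = A * eta * G.
Given: A = 1.92 m^2, eta = 0.202, G = 1018 W/m^2
P = 1.92 * 0.202 * 1018
P = 394.82 W

394.82


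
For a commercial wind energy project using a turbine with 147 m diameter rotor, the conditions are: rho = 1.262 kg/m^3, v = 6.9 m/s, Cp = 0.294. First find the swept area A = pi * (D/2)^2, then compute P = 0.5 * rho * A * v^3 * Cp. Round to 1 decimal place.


Step 1 -- Compute swept area:
  A = pi * (D/2)^2 = pi * (147/2)^2 = 16971.67 m^2
Step 2 -- Apply wind power equation:
  P = 0.5 * rho * A * v^3 * Cp
  v^3 = 6.9^3 = 328.509
  P = 0.5 * 1.262 * 16971.67 * 328.509 * 0.294
  P = 1034304.7 W

1034304.7


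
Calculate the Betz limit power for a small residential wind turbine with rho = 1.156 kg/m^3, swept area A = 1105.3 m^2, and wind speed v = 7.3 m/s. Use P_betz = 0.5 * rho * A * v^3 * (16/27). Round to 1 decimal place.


The Betz coefficient Cp_max = 16/27 = 0.5926
v^3 = 7.3^3 = 389.017
P_betz = 0.5 * rho * A * v^3 * Cp_max
P_betz = 0.5 * 1.156 * 1105.3 * 389.017 * 0.5926
P_betz = 147276.3 W

147276.3


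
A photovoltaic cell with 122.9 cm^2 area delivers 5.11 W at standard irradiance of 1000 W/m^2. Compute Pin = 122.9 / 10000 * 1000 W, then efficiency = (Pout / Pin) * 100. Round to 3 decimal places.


First compute the input power:
  Pin = area_cm2 / 10000 * G = 122.9 / 10000 * 1000 = 12.29 W
Then compute efficiency:
  Efficiency = (Pout / Pin) * 100 = (5.11 / 12.29) * 100
  Efficiency = 41.579%

41.579


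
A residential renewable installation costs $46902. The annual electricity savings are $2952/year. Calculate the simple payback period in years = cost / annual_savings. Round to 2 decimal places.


Simple payback period = initial cost / annual savings
Payback = 46902 / 2952
Payback = 15.89 years

15.89


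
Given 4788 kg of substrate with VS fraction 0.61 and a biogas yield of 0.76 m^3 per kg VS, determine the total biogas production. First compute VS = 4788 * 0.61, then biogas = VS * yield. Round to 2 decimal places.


Compute volatile solids:
  VS = mass * VS_fraction = 4788 * 0.61 = 2920.68 kg
Calculate biogas volume:
  Biogas = VS * specific_yield = 2920.68 * 0.76
  Biogas = 2219.72 m^3

2219.72


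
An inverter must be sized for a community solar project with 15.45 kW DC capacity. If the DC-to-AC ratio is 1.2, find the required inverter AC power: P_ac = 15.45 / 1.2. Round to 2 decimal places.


The inverter AC capacity is determined by the DC/AC ratio.
Given: P_dc = 15.45 kW, DC/AC ratio = 1.2
P_ac = P_dc / ratio = 15.45 / 1.2
P_ac = 12.88 kW

12.88


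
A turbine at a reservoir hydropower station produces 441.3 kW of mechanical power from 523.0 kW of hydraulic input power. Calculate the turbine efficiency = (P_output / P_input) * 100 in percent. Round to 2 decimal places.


Turbine efficiency = (output power / input power) * 100
eta = (441.3 / 523.0) * 100
eta = 84.38%

84.38


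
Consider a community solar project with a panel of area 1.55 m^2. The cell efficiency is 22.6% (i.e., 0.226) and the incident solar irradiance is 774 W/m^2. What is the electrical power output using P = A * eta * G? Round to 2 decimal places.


Use the solar power formula P = A * eta * G.
Given: A = 1.55 m^2, eta = 0.226, G = 774 W/m^2
P = 1.55 * 0.226 * 774
P = 271.13 W

271.13


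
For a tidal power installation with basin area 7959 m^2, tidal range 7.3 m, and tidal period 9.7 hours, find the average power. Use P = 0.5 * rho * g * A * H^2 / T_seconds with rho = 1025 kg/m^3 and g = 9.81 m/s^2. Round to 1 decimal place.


Convert period to seconds: T = 9.7 * 3600 = 34920.0 s
H^2 = 7.3^2 = 53.29
P = 0.5 * rho * g * A * H^2 / T
P = 0.5 * 1025 * 9.81 * 7959 * 53.29 / 34920.0
P = 61065.1 W

61065.1


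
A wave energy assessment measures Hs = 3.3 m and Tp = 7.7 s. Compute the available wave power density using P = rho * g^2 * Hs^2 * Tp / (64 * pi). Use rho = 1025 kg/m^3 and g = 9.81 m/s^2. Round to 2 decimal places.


Apply wave power formula:
  g^2 = 9.81^2 = 96.2361
  Hs^2 = 3.3^2 = 10.89
  Numerator = rho * g^2 * Hs^2 * Tp = 1025 * 96.2361 * 10.89 * 7.7 = 8271427.84
  Denominator = 64 * pi = 201.0619
  P = 8271427.84 / 201.0619 = 41138.71 W/m

41138.71


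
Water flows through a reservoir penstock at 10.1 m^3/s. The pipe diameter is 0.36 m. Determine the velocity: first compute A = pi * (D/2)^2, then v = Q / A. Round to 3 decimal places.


Compute pipe cross-sectional area:
  A = pi * (D/2)^2 = pi * (0.36/2)^2 = 0.1018 m^2
Calculate velocity:
  v = Q / A = 10.1 / 0.1018
  v = 99.226 m/s

99.226


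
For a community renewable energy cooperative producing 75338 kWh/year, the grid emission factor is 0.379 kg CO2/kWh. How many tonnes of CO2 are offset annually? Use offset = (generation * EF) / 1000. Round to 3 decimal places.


CO2 offset in kg = generation * emission_factor
CO2 offset = 75338 * 0.379 = 28553.1 kg
Convert to tonnes:
  CO2 offset = 28553.1 / 1000 = 28.553 tonnes

28.553


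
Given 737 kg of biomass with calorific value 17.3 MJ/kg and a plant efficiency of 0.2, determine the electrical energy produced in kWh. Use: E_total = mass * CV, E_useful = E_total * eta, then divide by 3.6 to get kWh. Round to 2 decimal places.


Total energy = mass * CV = 737 * 17.3 = 12750.1 MJ
Useful energy = total * eta = 12750.1 * 0.2 = 2550.02 MJ
Convert to kWh: 2550.02 / 3.6
Useful energy = 708.34 kWh

708.34


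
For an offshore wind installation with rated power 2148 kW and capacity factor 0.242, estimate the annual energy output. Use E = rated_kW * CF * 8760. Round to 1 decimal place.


Annual energy = rated_kW * capacity_factor * hours_per_year
Given: P_rated = 2148 kW, CF = 0.242, hours = 8760
E = 2148 * 0.242 * 8760
E = 4553588.2 kWh

4553588.2


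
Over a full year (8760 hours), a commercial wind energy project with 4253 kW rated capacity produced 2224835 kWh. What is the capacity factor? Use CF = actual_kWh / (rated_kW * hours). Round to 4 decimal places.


Capacity factor = actual output / maximum possible output
Maximum possible = rated * hours = 4253 * 8760 = 37256280 kWh
CF = 2224835 / 37256280
CF = 0.0597

0.0597


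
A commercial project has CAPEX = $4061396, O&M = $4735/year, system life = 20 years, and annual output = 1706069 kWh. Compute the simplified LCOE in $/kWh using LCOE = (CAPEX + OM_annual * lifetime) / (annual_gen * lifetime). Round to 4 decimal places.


Total cost = CAPEX + OM * lifetime = 4061396 + 4735 * 20 = 4061396 + 94700 = 4156096
Total generation = annual * lifetime = 1706069 * 20 = 34121380 kWh
LCOE = 4156096 / 34121380
LCOE = 0.1218 $/kWh

0.1218


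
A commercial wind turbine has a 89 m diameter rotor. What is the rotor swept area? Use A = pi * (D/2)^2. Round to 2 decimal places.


Compute the rotor radius:
  r = D / 2 = 89 / 2 = 44.5 m
Calculate swept area:
  A = pi * r^2 = pi * 44.5^2
  A = 6221.14 m^2

6221.14


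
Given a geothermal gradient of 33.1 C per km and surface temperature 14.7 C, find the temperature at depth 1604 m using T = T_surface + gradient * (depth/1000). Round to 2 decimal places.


Convert depth to km: 1604 / 1000 = 1.604 km
Temperature increase = gradient * depth_km = 33.1 * 1.604 = 53.09 C
Temperature at depth = T_surface + delta_T = 14.7 + 53.09
T = 67.79 C

67.79


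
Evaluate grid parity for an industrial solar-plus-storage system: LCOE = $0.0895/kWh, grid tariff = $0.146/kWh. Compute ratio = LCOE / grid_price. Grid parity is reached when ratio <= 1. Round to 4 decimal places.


Compare LCOE to grid price:
  LCOE = $0.0895/kWh, Grid price = $0.146/kWh
  Ratio = LCOE / grid_price = 0.0895 / 0.146 = 0.6130
  Grid parity achieved (ratio <= 1)? yes

0.6130
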